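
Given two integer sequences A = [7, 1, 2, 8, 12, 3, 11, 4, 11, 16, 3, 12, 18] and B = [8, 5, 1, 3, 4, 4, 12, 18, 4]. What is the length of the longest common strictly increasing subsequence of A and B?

A longest common strictly increasing subsequence is 1, 3, 4, 12, 18 (length 5); it appears in order in both A and B, and no longer such subsequence exists.

5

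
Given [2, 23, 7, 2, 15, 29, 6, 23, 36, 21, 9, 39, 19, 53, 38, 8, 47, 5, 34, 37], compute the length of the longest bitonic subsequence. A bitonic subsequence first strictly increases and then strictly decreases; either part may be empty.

Let inc[i] be the LIS ending at i and dec[i] the longest strictly decreasing subsequence starting at i. inc = [1, 2, 2, 1, 3, 4, 2, 4, 5, 4, 3, 6, 4, 7, 6, 3, 7, 2, 5, 6], dec = [1, 5, 3, 1, 4, 6, 2, 5, 5, 4, 3, 4, 3, 4, 3, 2, 2, 1, 1, 1].
max_i inc[i]+dec[i]−1 = 10, with one witness 2, 7, 15, 29, 36, 39, 53, 38, 8, 5.

10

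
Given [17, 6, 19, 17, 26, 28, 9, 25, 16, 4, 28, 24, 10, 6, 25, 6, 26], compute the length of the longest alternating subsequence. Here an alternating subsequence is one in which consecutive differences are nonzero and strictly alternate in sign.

13

A longest alternating subsequence is 17, 6, 19, 17, 26, 9, 25, 16, 28, 24, 25, 6, 26 (positions 1,2,3,4,5,7,8,9,11,12,15,16,17); its 12 consecutive differences strictly alternate in sign, and length 13 is optimal.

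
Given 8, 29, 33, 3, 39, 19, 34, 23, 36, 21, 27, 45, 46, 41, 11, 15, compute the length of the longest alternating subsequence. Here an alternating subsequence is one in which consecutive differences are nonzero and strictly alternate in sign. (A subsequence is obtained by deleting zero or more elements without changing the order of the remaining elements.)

12

A longest alternating subsequence is 8, 29, 3, 39, 19, 34, 23, 36, 21, 27, 11, 15 (positions 1,2,4,5,6,7,8,9,10,11,15,16); its 11 consecutive differences strictly alternate in sign, and length 12 is optimal.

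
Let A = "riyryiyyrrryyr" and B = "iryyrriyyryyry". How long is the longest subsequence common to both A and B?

10

A longest common subsequence is ryriyyryyr (length 10); the LCS DP confirms no longer common subsequence exists.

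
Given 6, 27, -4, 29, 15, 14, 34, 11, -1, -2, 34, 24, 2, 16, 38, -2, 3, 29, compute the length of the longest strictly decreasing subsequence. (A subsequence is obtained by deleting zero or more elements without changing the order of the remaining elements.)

6

One longest decreasing subsequence is 27, 15, 14, 11, -1, -2 (positions 2,5,6,8,9,10), of length 6; no longer one exists.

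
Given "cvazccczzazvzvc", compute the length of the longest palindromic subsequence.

Using dp[i][j] = 2 + dp[i+1][j−1] if the ends match, else max(dp[i+1][j], dp[i][j−1]):
dp[1][15] = 11. A witness is cvazccczavc at positions 1,2,3,4,5,6,7,9,10,14,15.

11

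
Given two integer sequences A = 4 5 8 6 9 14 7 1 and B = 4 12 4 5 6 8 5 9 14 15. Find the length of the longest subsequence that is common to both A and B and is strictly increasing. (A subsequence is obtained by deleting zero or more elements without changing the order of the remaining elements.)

A longest common strictly increasing subsequence is 4, 5, 6, 9, 14 (length 5); it appears in order in both A and B, and no longer such subsequence exists.

5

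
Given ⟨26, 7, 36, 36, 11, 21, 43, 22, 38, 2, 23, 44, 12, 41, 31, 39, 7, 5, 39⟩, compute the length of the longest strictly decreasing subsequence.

Scanning left to right, the best length ending at each element is: 26→1, 7→2, 36→1, 36→1, 11→2, 21→2, 43→1, 22→2, 38→2, 2→3, 23→3, 44→1, 12→4, 41→2, 31→3, 39→3, 7→5, 5→6, 39→3.
So the longest decreasing subsequence has length 6, e.g. 43, 38, 23, 12, 7, 5.

6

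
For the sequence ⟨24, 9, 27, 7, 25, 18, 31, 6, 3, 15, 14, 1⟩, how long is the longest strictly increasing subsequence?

Let dp[i] be the longest increasing subsequence ending at position i. Then dp = [1, 1, 2, 1, 2, 2, 3, 1, 1, 2, 2, 1].
The maximum is 3; one witness is 24, 27, 31 at positions 1,3,7.

3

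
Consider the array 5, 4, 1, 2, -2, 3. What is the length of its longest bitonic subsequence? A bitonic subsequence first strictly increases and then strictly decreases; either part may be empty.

One longest bitonic subsequence is 5, 4, 2, -2 (positions 1,2,4,5): it rises to 5 then falls. Length 4 is optimal.

4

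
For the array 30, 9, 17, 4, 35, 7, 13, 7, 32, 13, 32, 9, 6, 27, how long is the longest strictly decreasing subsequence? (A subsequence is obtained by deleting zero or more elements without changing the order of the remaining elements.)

5

Let dp[i] be the longest decreasing subsequence ending at position i. Then dp = [1, 2, 2, 3, 1, 3, 3, 4, 2, 3, 2, 4, 5, 3].
The maximum is 5; one witness is 30, 17, 13, 7, 6 at positions 1,3,7,8,13.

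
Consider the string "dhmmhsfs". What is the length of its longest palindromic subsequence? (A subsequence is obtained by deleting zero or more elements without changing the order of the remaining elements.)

4

One longest palindromic subsequence is hmmh (positions 2,3,4,5); it reads the same forward and backward, and the interval DP gives dp[1][8] = 4.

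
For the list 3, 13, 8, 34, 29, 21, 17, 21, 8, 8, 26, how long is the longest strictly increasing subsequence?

5

Let dp[i] be the longest increasing subsequence ending at position i. Then dp = [1, 2, 2, 3, 3, 3, 3, 4, 2, 2, 5].
The maximum is 5; one witness is 3, 13, 17, 21, 26 at positions 1,2,7,8,11.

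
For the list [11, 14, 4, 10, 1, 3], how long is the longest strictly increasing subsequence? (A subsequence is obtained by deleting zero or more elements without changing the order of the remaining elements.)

Scanning left to right, the best length ending at each element is: 11→1, 14→2, 4→1, 10→2, 1→1, 3→2.
So the longest increasing subsequence has length 2, e.g. 11, 14.

2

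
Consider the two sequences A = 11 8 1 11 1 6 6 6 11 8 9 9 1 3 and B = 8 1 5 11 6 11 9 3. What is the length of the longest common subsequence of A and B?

Backtracking the LCS table gives one alignment: 8 (A2,B1) → 1 (A3,B2) → 11 (A4,B4) → 6 (A8,B5) → 11 (A9,B6) → 9 (A12,B7) → 3 (A14,B8).
So the longest common subsequence has length 7.

7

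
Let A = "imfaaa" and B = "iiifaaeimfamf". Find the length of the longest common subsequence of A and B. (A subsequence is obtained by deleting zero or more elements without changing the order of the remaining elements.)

5

A longest common subsequence is ifaaa (length 5); the LCS DP confirms no longer common subsequence exists.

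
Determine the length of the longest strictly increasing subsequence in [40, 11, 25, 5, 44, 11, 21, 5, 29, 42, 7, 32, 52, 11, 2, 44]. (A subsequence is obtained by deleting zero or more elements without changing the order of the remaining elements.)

6

One longest increasing subsequence is 5, 11, 21, 29, 42, 52 (positions 4,6,7,9,10,13), of length 6; no longer one exists.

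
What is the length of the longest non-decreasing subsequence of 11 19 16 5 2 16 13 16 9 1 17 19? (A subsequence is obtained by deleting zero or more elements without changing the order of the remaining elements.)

6

One longest non-decreasing subsequence is 11, 16, 16, 16, 17, 19 (positions 1,3,6,8,11,12), of length 6; no longer one exists.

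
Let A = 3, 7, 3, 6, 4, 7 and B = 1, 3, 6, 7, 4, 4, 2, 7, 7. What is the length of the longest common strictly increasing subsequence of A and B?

A longest common strictly increasing subsequence is 3, 6, 7 (length 3); it appears in order in both A and B, and no longer such subsequence exists.

3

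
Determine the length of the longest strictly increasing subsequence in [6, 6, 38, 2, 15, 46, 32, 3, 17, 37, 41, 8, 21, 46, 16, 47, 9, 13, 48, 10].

8

Let dp[i] be the longest increasing subsequence ending at position i. Then dp = [1, 1, 2, 1, 2, 3, 3, 2, 3, 4, 5, 3, 4, 6, 4, 7, 4, 5, 8, 5].
The maximum is 8; one witness is 6, 15, 32, 37, 41, 46, 47, 48 at positions 1,5,7,10,11,14,16,19.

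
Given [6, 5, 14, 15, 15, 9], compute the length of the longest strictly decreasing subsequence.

Let dp[i] be the longest decreasing subsequence ending at position i. Then dp = [1, 2, 1, 1, 1, 2].
The maximum is 2; one witness is 6, 5 at positions 1,2.

2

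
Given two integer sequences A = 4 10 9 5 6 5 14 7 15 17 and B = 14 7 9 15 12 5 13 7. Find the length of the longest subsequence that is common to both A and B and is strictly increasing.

2

A longest common strictly increasing subsequence is 14, 15 (length 2); it appears in order in both A and B, and no longer such subsequence exists.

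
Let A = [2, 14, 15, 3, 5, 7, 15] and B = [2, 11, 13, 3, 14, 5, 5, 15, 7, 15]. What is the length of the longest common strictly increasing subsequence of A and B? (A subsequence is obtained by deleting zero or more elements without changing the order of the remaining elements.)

5

A longest common strictly increasing subsequence is 2, 3, 5, 7, 15 (length 5); it appears in order in both A and B, and no longer such subsequence exists.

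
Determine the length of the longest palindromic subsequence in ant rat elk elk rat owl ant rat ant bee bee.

One longest palindromic subsequence is ant rat elk elk rat ant (positions 1,2,3,4,8,9); it reads the same forward and backward, and the interval DP gives dp[1][11] = 6.

6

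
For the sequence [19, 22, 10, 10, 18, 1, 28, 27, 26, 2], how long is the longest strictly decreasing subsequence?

One longest decreasing subsequence is 28, 27, 26, 2 (positions 7,8,9,10), of length 4; no longer one exists.

4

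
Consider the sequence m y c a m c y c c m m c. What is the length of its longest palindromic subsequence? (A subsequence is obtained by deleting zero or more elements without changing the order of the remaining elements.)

One longest palindromic subsequence is cmcccmc (positions 3,5,6,8,9,11,12); it reads the same forward and backward, and the interval DP gives dp[1][12] = 7.

7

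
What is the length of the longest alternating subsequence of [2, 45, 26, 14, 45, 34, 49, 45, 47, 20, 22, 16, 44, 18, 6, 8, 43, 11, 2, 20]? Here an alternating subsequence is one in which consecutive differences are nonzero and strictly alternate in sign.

16

Track the best alternating length ending on an up-step vs a down-step at each position: up/down = 1/1, 2/1, 2/3, 2/3, 4/1, 4/5, 6/1, 6/7, 8/7, 4/9, 10/9, 4/11, 12/9, 12/13, 2/13, 14/13, 14/13, 14/15, 1/15, 16/15.
The maximum over both is 16; one such subsequence is 2, 45, 26, 45, 34, 49, 45, 47, 20, 22, 16, 44, 18, 43, 11, 20.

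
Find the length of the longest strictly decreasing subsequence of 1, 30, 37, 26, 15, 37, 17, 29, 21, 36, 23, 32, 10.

Scanning left to right, the best length ending at each element is: 1→1, 30→1, 37→1, 26→2, 15→3, 37→1, 17→3, 29→2, 21→3, 36→2, 23→3, 32→3, 10→4.
So the longest decreasing subsequence has length 4, e.g. 30, 26, 15, 10.

4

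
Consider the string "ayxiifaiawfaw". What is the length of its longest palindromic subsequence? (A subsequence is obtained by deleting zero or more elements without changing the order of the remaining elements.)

Using dp[i][j] = 2 + dp[i+1][j−1] if the ends match, else max(dp[i+1][j], dp[i][j−1]):
dp[1][13] = 7. A witness is afaiafa at positions 1,6,7,8,9,11,12.

7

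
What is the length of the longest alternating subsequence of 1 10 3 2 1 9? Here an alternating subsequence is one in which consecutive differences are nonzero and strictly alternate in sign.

4

Track the best alternating length ending on an up-step vs a down-step at each position: up/down = 1/1, 2/1, 2/3, 2/3, 1/3, 4/3.
The maximum over both is 4; one such subsequence is 1, 10, 3, 9.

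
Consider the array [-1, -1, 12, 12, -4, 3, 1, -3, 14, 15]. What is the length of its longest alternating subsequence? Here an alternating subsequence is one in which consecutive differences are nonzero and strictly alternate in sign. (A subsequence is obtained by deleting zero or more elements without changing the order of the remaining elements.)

6

A longest alternating subsequence is -1, 12, -4, 3, 1, 14 (positions 1,3,5,6,7,9); its 5 consecutive differences strictly alternate in sign, and length 6 is optimal.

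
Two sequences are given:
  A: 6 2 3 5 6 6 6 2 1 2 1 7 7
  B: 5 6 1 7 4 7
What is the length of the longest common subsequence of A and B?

5

Backtracking the LCS table gives one alignment: 5 (A4,B1) → 6 (A7,B2) → 1 (A11,B3) → 7 (A12,B4) → 7 (A13,B6).
So the longest common subsequence has length 5.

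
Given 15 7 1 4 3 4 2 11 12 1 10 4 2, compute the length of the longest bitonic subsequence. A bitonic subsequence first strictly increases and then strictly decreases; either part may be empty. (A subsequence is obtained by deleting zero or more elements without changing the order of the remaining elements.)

One longest bitonic subsequence is 1, 3, 4, 11, 12, 10, 4, 2 (positions 3,5,6,8,9,11,12,13): it rises to 12 then falls. Length 8 is optimal.

8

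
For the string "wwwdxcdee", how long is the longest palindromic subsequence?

Using dp[i][j] = 2 + dp[i+1][j−1] if the ends match, else max(dp[i+1][j], dp[i][j−1]):
dp[1][9] = 3. A witness is dcd at positions 4,6,7.

3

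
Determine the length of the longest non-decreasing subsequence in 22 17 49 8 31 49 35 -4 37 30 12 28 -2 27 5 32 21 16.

4

Scanning left to right, the best length ending at each element is: 22→1, 17→1, 49→2, 8→1, 31→2, 49→3, 35→3, -4→1, 37→4, 30→2, 12→2, 28→3, -2→2, 27→3, 5→3, 32→4, 21→4, 16→4.
So the longest non-decreasing subsequence has length 4, e.g. 22, 31, 35, 37.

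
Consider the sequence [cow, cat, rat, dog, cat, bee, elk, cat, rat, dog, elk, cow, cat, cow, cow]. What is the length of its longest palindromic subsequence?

Using dp[i][j] = 2 + dp[i+1][j−1] if the ends match, else max(dp[i+1][j], dp[i][j−1]):
dp[1][15] = 9. A witness is cow cat dog cat elk cat dog cat cow at positions 1,2,4,5,7,8,10,13,15.

9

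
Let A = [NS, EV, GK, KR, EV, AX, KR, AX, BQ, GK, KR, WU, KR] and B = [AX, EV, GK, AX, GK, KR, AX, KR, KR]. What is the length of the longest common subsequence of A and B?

Backtracking the LCS table gives one alignment: EV (A2,B2) → GK (A3,B3) → AX (A6,B4) → KR (A7,B6) → AX (A8,B7) → KR (A11,B8) → KR (A13,B9).
So the longest common subsequence has length 7.

7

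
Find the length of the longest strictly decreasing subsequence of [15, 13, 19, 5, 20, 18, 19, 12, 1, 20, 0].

Let dp[i] be the longest decreasing subsequence ending at position i. Then dp = [1, 2, 1, 3, 1, 2, 2, 3, 4, 1, 5].
The maximum is 5; one witness is 15, 13, 5, 1, 0 at positions 1,2,4,9,11.

5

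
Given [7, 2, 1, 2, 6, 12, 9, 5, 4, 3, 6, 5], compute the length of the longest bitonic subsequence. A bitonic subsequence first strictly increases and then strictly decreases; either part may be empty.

8

One longest bitonic subsequence is 1, 2, 6, 12, 9, 5, 4, 3 (positions 3,4,5,6,7,8,9,10): it rises to 12 then falls. Length 8 is optimal.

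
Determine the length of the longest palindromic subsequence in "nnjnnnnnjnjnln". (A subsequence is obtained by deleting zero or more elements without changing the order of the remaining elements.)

Using dp[i][j] = 2 + dp[i+1][j−1] if the ends match, else max(dp[i+1][j], dp[i][j−1]):
dp[1][14] = 12. A witness is nnjnnnnnnjnn at positions 1,2,3,4,5,6,7,8,10,11,12,14.

12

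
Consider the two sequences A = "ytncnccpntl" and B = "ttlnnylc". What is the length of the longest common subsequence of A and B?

Backtracking the LCS table gives one alignment: t (A2,B2) → n (A3,B4) → n (A5,B5) → c (A7,B8).
So the longest common subsequence has length 4.

4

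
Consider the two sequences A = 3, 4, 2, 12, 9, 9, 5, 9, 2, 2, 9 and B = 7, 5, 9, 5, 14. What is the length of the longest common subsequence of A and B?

A longest common subsequence is 9, 5 (length 2); the LCS DP confirms no longer common subsequence exists.

2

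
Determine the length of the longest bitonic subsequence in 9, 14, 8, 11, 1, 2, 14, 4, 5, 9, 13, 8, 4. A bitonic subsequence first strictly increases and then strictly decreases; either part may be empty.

Let inc[i] be the LIS ending at i and dec[i] the longest strictly decreasing subsequence starting at i. inc = [1, 2, 1, 2, 1, 2, 3, 3, 4, 5, 6, 5, 3], dec = [4, 5, 3, 4, 1, 1, 4, 1, 2, 3, 3, 2, 1].
max_i inc[i]+dec[i]−1 = 8, with one witness 1, 2, 4, 5, 9, 13, 8, 4.

8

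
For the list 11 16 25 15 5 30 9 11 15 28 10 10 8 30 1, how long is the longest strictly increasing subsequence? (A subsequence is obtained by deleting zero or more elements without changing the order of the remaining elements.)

6

One longest increasing subsequence is 5, 9, 11, 15, 28, 30 (positions 5,7,8,9,10,14), of length 6; no longer one exists.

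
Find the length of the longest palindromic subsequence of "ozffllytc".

2

Using dp[i][j] = 2 + dp[i+1][j−1] if the ends match, else max(dp[i+1][j], dp[i][j−1]):
dp[1][9] = 2. A witness is ll at positions 5,6.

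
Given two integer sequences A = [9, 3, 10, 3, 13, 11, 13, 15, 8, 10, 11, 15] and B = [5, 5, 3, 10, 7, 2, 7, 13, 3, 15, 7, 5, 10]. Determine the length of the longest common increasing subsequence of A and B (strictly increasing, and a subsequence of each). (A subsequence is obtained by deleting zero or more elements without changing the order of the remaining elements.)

4

For each value that appears in both, track the longest common increasing run ending there.
The best achievable length is 4; one witness is 3, 10, 13, 15 (A-positions 2,3,5,8, B-positions 3,4,8,10).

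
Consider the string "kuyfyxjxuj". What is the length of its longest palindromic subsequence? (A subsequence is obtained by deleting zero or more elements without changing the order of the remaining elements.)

5

Using dp[i][j] = 2 + dp[i+1][j−1] if the ends match, else max(dp[i+1][j], dp[i][j−1]):
dp[1][10] = 5. A witness is uxjxu at positions 2,6,7,8,9.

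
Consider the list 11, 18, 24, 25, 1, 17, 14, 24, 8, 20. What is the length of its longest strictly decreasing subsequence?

One longest decreasing subsequence is 18, 17, 14, 8 (positions 2,6,7,9), of length 4; no longer one exists.

4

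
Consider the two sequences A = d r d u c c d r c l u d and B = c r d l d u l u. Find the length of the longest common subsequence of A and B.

Backtracking the LCS table gives one alignment: d (A1,B3) → d (A3,B5) → u (A4,B6) → l (A10,B7) → u (A11,B8).
So the longest common subsequence has length 5.

5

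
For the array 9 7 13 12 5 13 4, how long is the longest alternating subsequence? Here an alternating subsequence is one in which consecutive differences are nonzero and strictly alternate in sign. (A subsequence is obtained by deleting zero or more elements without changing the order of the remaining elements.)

Track the best alternating length ending on an up-step vs a down-step at each position: up/down = 1/1, 1/2, 3/1, 3/4, 1/4, 5/1, 1/6.
The maximum over both is 6; one such subsequence is 9, 7, 13, 12, 13, 4.

6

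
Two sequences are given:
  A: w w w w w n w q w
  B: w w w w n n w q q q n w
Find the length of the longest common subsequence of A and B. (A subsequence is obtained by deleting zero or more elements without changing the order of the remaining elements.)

8

Backtracking the LCS table gives one alignment: w (A1,B1) → w (A2,B2) → w (A3,B3) → w (A4,B4) → n (A6,B6) → w (A7,B7) → q (A8,B10) → w (A9,B12).
So the longest common subsequence has length 8.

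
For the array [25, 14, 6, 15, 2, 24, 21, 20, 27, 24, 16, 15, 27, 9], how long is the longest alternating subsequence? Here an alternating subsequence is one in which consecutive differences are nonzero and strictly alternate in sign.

10

Track the best alternating length ending on an up-step vs a down-step at each position: up/down = 1/1, 1/2, 1/2, 3/2, 1/4, 5/2, 5/6, 5/6, 7/1, 7/8, 5/8, 5/8, 9/1, 5/10.
The maximum over both is 10; one such subsequence is 25, 14, 15, 2, 24, 21, 27, 24, 27, 9.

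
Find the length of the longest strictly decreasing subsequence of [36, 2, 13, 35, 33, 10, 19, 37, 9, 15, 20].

5

One longest decreasing subsequence is 36, 35, 33, 10, 9 (positions 1,4,5,6,9), of length 5; no longer one exists.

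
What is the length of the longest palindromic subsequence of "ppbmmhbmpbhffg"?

6

One longest palindromic subsequence is pbmmbp (positions 2,3,4,5,7,9); it reads the same forward and backward, and the interval DP gives dp[1][14] = 6.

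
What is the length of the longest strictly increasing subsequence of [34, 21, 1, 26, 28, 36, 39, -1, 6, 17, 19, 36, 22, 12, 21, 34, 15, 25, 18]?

Let dp[i] be the longest increasing subsequence ending at position i. Then dp = [1, 1, 1, 2, 3, 4, 5, 1, 2, 3, 4, 5, 5, 3, 5, 6, 4, 6, 5].
The maximum is 6; one witness is 1, 6, 17, 19, 22, 34 at positions 3,9,10,11,13,16.

6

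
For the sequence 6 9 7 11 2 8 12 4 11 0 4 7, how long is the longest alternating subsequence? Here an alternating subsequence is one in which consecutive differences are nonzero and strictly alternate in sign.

Track the best alternating length ending on an up-step vs a down-step at each position: up/down = 1/1, 2/1, 2/3, 4/1, 1/5, 6/5, 6/1, 6/7, 8/7, 1/9, 10/9, 10/9.
The maximum over both is 10; one such subsequence is 6, 9, 7, 11, 2, 8, 4, 11, 0, 4.

10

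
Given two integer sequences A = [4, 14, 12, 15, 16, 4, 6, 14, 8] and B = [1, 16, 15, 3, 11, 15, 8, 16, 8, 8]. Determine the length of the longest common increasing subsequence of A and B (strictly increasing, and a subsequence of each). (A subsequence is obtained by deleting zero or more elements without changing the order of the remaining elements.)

For each value that appears in both, track the longest common increasing run ending there.
The best achievable length is 2; one witness is 15, 16 (A-positions 4,5, B-positions 3,8).

2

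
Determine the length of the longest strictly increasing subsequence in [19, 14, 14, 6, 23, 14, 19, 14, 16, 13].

One longest increasing subsequence is 6, 14, 19 (positions 4,6,7), of length 3; no longer one exists.

3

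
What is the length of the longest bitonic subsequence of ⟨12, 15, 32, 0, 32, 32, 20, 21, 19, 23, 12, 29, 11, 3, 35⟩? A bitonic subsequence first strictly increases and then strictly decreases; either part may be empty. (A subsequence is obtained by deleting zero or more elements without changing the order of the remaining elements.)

8

One longest bitonic subsequence is 12, 15, 32, 21, 19, 12, 11, 3 (positions 1,2,3,8,9,11,13,14): it rises to 32 then falls. Length 8 is optimal.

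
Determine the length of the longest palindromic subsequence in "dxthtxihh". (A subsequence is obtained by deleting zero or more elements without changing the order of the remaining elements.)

One longest palindromic subsequence is xthtx (positions 2,3,4,5,6); it reads the same forward and backward, and the interval DP gives dp[1][9] = 5.

5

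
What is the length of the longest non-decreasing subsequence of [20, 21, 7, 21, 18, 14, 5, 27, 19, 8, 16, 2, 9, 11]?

Scanning left to right, the best length ending at each element is: 20→1, 21→2, 7→1, 21→3, 18→2, 14→2, 5→1, 27→4, 19→3, 8→2, 16→3, 2→1, 9→3, 11→4.
So the longest non-decreasing subsequence has length 4, e.g. 20, 21, 21, 27.

4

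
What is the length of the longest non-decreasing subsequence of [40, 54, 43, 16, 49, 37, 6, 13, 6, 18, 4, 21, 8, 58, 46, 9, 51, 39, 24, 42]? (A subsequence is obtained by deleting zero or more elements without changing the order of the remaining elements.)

Scanning left to right, the best length ending at each element is: 40→1, 54→2, 43→2, 16→1, 49→3, 37→2, 6→1, 13→2, 6→2, 18→3, 4→1, 21→4, 8→3, 58→5, 46→5, 9→4, 51→6, 39→5, 24→5, 42→6.
So the longest non-decreasing subsequence has length 6, e.g. 6, 13, 18, 21, 46, 51.

6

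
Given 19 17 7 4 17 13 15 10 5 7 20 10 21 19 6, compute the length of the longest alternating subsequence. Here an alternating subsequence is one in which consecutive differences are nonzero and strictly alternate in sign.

Track the best alternating length ending on an up-step vs a down-step at each position: up/down = 1/1, 1/2, 1/2, 1/2, 3/2, 3/4, 5/4, 3/6, 3/6, 7/6, 7/1, 7/8, 9/1, 9/10, 7/10.
The maximum over both is 10; one such subsequence is 19, 7, 17, 13, 15, 10, 20, 10, 21, 19.

10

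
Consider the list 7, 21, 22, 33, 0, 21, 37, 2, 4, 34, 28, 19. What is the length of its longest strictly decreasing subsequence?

Scanning left to right, the best length ending at each element is: 7→1, 21→1, 22→1, 33→1, 0→2, 21→2, 37→1, 2→3, 4→3, 34→2, 28→3, 19→4.
So the longest decreasing subsequence has length 4, e.g. 37, 34, 28, 19.

4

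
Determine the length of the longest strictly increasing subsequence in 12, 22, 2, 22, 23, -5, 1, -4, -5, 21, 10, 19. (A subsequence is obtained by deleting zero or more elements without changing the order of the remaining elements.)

4

Let dp[i] be the longest increasing subsequence ending at position i. Then dp = [1, 2, 1, 2, 3, 1, 2, 2, 1, 3, 3, 4].
The maximum is 4; one witness is -5, 1, 10, 19 at positions 6,7,11,12.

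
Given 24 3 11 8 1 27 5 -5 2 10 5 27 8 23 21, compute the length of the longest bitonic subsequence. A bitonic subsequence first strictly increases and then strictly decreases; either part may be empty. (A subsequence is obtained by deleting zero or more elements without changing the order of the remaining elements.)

6

Let inc[i] be the LIS ending at i and dec[i] the longest strictly decreasing subsequence starting at i. inc = [1, 1, 2, 2, 1, 3, 2, 1, 2, 3, 3, 4, 4, 5, 5], dec = [5, 3, 4, 3, 2, 3, 2, 1, 1, 2, 1, 3, 1, 2, 1].
max_i inc[i]+dec[i]−1 = 6, with one witness 3, 8, 10, 27, 23, 21.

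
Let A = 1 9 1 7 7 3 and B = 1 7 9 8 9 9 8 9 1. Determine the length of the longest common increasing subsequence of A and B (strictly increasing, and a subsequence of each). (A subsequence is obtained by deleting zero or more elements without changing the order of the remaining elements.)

A longest common strictly increasing subsequence is 1, 7 (length 2); it appears in order in both A and B, and no longer such subsequence exists.

2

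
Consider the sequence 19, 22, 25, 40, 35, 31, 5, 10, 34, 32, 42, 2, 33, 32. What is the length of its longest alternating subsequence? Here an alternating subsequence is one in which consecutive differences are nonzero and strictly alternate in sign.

Track the best alternating length ending on an up-step vs a down-step at each position: up/down = 1/1, 2/1, 2/1, 2/1, 2/3, 2/3, 1/3, 4/3, 4/3, 4/5, 6/1, 1/7, 8/7, 8/9.
The maximum over both is 9; one such subsequence is 19, 40, 31, 34, 32, 42, 2, 33, 32.

9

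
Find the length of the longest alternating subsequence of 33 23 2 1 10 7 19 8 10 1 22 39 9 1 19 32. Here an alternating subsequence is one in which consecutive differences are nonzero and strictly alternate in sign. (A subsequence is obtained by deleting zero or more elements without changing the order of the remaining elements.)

Track the best alternating length ending on an up-step vs a down-step at each position: up/down = 1/1, 1/2, 1/2, 1/2, 3/2, 3/4, 5/2, 5/6, 7/6, 1/8, 9/2, 9/1, 9/10, 1/10, 11/10, 11/10.
The maximum over both is 11; one such subsequence is 33, 2, 10, 7, 19, 8, 10, 1, 22, 9, 19.

11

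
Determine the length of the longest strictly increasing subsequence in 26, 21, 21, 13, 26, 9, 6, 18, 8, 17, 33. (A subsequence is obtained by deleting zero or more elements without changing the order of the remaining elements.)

One longest increasing subsequence is 6, 8, 17, 33 (positions 7,9,10,11), of length 4; no longer one exists.

4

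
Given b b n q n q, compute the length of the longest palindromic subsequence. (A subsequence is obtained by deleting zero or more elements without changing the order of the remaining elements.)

Using dp[i][j] = 2 + dp[i+1][j−1] if the ends match, else max(dp[i+1][j], dp[i][j−1]):
dp[1][6] = 3. A witness is qnq at positions 4,5,6.

3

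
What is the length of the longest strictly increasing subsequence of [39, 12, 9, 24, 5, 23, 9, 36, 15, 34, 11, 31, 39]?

One longest increasing subsequence is 5, 9, 15, 34, 39 (positions 5,7,9,10,13), of length 5; no longer one exists.

5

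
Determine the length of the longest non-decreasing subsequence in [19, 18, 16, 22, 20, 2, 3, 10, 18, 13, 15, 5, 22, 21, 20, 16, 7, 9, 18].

7

Let dp[i] be the longest non-decreasing subsequence ending at position i. Then dp = [1, 1, 1, 2, 2, 1, 2, 3, 4, 4, 5, 3, 6, 6, 6, 6, 4, 5, 7].
The maximum is 7; one witness is 2, 3, 10, 13, 15, 16, 18 at positions 6,7,8,10,11,16,19.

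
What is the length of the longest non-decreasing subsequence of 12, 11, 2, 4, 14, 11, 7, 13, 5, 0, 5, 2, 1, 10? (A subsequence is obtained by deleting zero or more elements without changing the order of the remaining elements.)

One longest non-decreasing subsequence is 2, 4, 5, 5, 10 (positions 3,4,9,11,14), of length 5; no longer one exists.

5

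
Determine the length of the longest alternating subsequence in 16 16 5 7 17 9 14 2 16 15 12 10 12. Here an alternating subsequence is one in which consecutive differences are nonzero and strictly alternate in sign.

Track the best alternating length ending on an up-step vs a down-step at each position: up/down = 1/1, 1/1, 1/2, 3/2, 3/1, 3/4, 5/4, 1/6, 7/4, 7/8, 7/8, 7/8, 9/8.
The maximum over both is 9; one such subsequence is 16, 5, 17, 9, 14, 2, 16, 10, 12.

9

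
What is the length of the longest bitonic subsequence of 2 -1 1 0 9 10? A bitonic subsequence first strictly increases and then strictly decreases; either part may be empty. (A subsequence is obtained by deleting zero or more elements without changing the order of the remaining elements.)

4

Let inc[i] be the LIS ending at i and dec[i] the longest strictly decreasing subsequence starting at i. inc = [1, 1, 2, 2, 3, 4], dec = [3, 1, 2, 1, 1, 1].
max_i inc[i]+dec[i]−1 = 4, with one witness -1, 1, 9, 10.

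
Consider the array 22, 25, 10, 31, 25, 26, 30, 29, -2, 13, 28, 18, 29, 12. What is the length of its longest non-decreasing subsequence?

Scanning left to right, the best length ending at each element is: 22→1, 25→2, 10→1, 31→3, 25→3, 26→4, 30→5, 29→5, -2→1, 13→2, 28→5, 18→3, 29→6, 12→2.
So the longest non-decreasing subsequence has length 6, e.g. 22, 25, 25, 26, 29, 29.

6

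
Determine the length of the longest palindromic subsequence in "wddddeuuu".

4

One longest palindromic subsequence is dddd (positions 2,3,4,5); it reads the same forward and backward, and the interval DP gives dp[1][9] = 4.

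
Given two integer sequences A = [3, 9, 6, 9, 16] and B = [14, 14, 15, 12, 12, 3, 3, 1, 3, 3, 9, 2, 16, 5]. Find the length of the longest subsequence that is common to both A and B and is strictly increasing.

For each value that appears in both, track the longest common increasing run ending there.
The best achievable length is 3; one witness is 3, 9, 16 (A-positions 1,2,5, B-positions 6,11,13).

3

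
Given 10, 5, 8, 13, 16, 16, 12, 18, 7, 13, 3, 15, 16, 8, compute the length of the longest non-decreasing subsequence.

6

Let dp[i] be the longest non-decreasing subsequence ending at position i. Then dp = [1, 1, 2, 3, 4, 5, 3, 6, 2, 4, 1, 5, 6, 3].
The maximum is 6; one witness is 5, 8, 13, 16, 16, 18 at positions 2,3,4,5,6,8.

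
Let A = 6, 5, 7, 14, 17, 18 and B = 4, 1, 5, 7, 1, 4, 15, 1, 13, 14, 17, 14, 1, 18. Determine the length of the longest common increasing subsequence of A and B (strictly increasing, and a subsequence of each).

A longest common strictly increasing subsequence is 5, 7, 14, 17, 18 (length 5); it appears in order in both A and B, and no longer such subsequence exists.

5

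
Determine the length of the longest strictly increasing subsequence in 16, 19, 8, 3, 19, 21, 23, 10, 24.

5

Scanning left to right, the best length ending at each element is: 16→1, 19→2, 8→1, 3→1, 19→2, 21→3, 23→4, 10→2, 24→5.
So the longest increasing subsequence has length 5, e.g. 16, 19, 21, 23, 24.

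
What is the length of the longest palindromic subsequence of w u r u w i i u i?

One longest palindromic subsequence is wuruw (positions 1,2,3,4,5); it reads the same forward and backward, and the interval DP gives dp[1][9] = 5.

5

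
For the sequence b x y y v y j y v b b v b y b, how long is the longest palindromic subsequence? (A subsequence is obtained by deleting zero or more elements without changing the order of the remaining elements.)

Using dp[i][j] = 2 + dp[i+1][j−1] if the ends match, else max(dp[i+1][j], dp[i][j−1]):
dp[1][15] = 9. A witness is byvyjyvyb at positions 1,3,5,6,7,8,12,14,15.

9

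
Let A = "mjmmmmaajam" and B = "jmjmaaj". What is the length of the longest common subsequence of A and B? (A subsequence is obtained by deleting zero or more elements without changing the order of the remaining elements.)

6

Backtracking the LCS table gives one alignment: m (A1,B2) → j (A2,B3) → m (A6,B4) → a (A7,B5) → a (A8,B6) → j (A9,B7).
So the longest common subsequence has length 6.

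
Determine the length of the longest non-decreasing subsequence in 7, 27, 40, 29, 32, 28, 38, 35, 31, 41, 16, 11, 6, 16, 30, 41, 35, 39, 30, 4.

7

Let dp[i] be the longest non-decreasing subsequence ending at position i. Then dp = [1, 2, 3, 3, 4, 3, 5, 5, 4, 6, 2, 2, 1, 3, 4, 7, 6, 7, 5, 1].
The maximum is 7; one witness is 7, 27, 29, 32, 38, 41, 41 at positions 1,2,4,5,7,10,16.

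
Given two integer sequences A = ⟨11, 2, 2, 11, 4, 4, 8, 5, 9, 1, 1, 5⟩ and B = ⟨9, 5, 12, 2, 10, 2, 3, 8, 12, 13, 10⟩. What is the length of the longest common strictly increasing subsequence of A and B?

2

For each value that appears in both, track the longest common increasing run ending there.
The best achievable length is 2; one witness is 2, 8 (A-positions 2,7, B-positions 4,8).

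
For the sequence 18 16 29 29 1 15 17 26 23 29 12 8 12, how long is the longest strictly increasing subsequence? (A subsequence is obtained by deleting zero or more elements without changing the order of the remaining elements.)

One longest increasing subsequence is 1, 15, 17, 26, 29 (positions 5,6,7,8,10), of length 5; no longer one exists.

5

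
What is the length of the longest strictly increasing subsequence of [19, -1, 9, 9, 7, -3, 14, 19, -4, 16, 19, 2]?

Let dp[i] be the longest increasing subsequence ending at position i. Then dp = [1, 1, 2, 2, 2, 1, 3, 4, 1, 4, 5, 2].
The maximum is 5; one witness is -1, 9, 14, 16, 19 at positions 2,3,7,10,11.

5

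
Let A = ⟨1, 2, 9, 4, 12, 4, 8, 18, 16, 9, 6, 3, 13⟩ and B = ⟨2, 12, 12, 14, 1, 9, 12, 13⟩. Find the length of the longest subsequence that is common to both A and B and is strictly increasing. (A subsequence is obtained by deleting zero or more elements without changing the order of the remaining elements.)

For each value that appears in both, track the longest common increasing run ending there.
The best achievable length is 4; one witness is 2, 9, 12, 13 (A-positions 2,3,5,13, B-positions 1,6,7,8).

4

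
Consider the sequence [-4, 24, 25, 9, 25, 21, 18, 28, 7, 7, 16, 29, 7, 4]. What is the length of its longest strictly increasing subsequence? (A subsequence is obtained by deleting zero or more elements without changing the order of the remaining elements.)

5

One longest increasing subsequence is -4, 24, 25, 28, 29 (positions 1,2,3,8,12), of length 5; no longer one exists.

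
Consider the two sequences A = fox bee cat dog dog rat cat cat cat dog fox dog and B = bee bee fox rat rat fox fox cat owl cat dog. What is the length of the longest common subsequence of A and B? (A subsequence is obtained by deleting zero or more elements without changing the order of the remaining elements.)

Backtracking the LCS table gives one alignment: fox (A1,B3) → rat (A6,B5) → cat (A7,B8) → cat (A9,B10) → dog (A12,B11).
So the longest common subsequence has length 5.

5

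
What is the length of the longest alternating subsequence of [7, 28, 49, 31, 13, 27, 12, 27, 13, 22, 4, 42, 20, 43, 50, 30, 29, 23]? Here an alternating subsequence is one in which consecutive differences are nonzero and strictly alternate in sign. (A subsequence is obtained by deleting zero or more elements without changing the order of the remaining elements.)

A longest alternating subsequence is 7, 28, 13, 27, 12, 27, 13, 22, 4, 42, 20, 43, 30 (positions 1,2,5,6,7,8,9,10,11,12,13,14,16); its 12 consecutive differences strictly alternate in sign, and length 13 is optimal.

13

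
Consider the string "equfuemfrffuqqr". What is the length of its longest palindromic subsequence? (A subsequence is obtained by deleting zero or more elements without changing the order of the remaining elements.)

9

One longest palindromic subsequence is quffrffuq (positions 2,3,4,8,9,10,11,12,14); it reads the same forward and backward, and the interval DP gives dp[1][15] = 9.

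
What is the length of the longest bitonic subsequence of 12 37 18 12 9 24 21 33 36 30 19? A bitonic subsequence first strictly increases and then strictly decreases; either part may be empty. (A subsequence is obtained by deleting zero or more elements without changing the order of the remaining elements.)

Let inc[i] be the LIS ending at i and dec[i] the longest strictly decreasing subsequence starting at i. inc = [1, 2, 2, 1, 1, 3, 3, 4, 5, 4, 3], dec = [2, 4, 3, 2, 1, 3, 2, 3, 3, 2, 1].
max_i inc[i]+dec[i]−1 = 7, with one witness 12, 18, 24, 33, 36, 30, 19.

7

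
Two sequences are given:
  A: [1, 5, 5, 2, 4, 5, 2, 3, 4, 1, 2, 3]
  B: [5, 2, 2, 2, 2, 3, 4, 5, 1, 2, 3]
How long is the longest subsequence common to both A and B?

8

A longest common subsequence is 5, 2, 2, 3, 4, 1, 2, 3 (length 8); the LCS DP confirms no longer common subsequence exists.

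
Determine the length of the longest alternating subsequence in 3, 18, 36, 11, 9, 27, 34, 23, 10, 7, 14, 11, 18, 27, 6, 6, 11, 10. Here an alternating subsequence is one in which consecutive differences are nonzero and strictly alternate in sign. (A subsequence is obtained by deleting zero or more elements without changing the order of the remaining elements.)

Track the best alternating length ending on an up-step vs a down-step at each position: up/down = 1/1, 2/1, 2/1, 2/3, 2/3, 4/3, 4/3, 4/5, 4/5, 2/5, 6/5, 6/7, 8/5, 8/5, 2/9, 2/9, 10/9, 10/11.
The maximum over both is 11; one such subsequence is 3, 18, 11, 27, 10, 14, 11, 18, 6, 11, 10.

11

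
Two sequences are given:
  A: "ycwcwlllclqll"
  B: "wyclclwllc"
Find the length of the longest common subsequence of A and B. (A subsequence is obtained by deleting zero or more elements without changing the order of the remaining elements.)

7

Backtracking the LCS table gives one alignment: y (A1,B2) → c (A2,B3) → c (A4,B5) → w (A5,B7) → l (A7,B8) → l (A8,B9) → c (A9,B10).
So the longest common subsequence has length 7.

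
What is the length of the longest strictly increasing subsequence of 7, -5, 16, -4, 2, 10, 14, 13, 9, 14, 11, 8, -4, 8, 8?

Let dp[i] be the longest increasing subsequence ending at position i. Then dp = [1, 1, 2, 2, 3, 4, 5, 5, 4, 6, 5, 4, 2, 4, 4].
The maximum is 6; one witness is -5, -4, 2, 10, 13, 14 at positions 2,4,5,6,8,10.

6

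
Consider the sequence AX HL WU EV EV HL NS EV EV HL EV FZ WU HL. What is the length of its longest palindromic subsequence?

Using dp[i][j] = 2 + dp[i+1][j−1] if the ends match, else max(dp[i+1][j], dp[i][j−1]):
dp[1][14] = 10. A witness is HL WU EV HL EV EV HL EV WU HL at positions 2,3,5,6,8,9,10,11,13,14.

10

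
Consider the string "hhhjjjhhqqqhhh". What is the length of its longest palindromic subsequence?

One longest palindromic subsequence is hhhqqqhhh (positions 1,2,3,9,10,11,12,13,14); it reads the same forward and backward, and the interval DP gives dp[1][14] = 9.

9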